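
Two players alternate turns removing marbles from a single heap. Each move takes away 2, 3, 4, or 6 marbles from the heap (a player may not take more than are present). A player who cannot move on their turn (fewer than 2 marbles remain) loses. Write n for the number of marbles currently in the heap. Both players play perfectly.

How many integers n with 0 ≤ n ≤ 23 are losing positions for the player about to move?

6

Positions with no move are L. A position that does have a move is losing for the player to move precisely when every available move leads to a winning position for the opponent. Fill in the labels:
n=0: no move → L
n=1: no move → L
n=2: reaches L-position 0 → W
n=3: reaches L-position 1 → W
n=4: reaches L-position 1 → W
n=5: reaches L-position 1 → W
n=6: reaches L-position 0 → W
n=7: reaches L-position 1 → W
n=8: only reaches 6(W), 5(W), 4(W), 2(W), all W → L
n=9: only reaches 7(W), 6(W), 5(W), 3(W), all W → L
n=10: reaches L-position 8 → W
n=11: reaches L-position 9 → W
n=12: reaches L-position 9 → W
n=13: reaches L-position 9 → W
n=14: reaches L-position 8 → W
n=15: reaches L-position 9 → W
n=16: only reaches 14(W), 13(W), 12(W), 10(W), all W → L
n=17: only reaches 15(W), 14(W), 13(W), 11(W), all W → L
n=18: reaches L-position 16 → W
n=19: reaches L-position 17 → W
n=20: reaches L-position 17 → W
n=21: reaches L-position 17 → W
n=22: reaches L-position 16 → W
n=23: reaches L-position 17 → W
L entries with 0 ≤ n ≤ 23: n = 0, 1, 8, 9, 16, 17; that makes 6.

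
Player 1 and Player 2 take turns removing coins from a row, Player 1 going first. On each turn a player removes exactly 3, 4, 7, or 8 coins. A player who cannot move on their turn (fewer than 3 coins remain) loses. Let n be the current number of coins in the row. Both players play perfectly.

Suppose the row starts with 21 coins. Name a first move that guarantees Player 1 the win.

Remove 8, leaving 13.

Positions with no move are L. A position that does have a move is losing for the player to move precisely when every available move leads to a winning position for the opponent. Fill in the labels:
n=0: no move → L
n=1: no move → L
n=2: no move → L
n=3: W (go to 0, an L position)
n=4: W (go to 1, an L position)
n=5: W (go to 2, an L position)
n=6: W (go to 2, an L position)
n=7: W (go to 0, an L position)
n=8: W (go to 1, an L position)
n=9: W (go to 2, an L position)
n=10: W (go to 2, an L position)
n=11: L (options 8(W), 7(W), 4(W), 3(W) are all W)
n=12: L (options 9(W), 8(W), 5(W), 4(W) are all W)
n=13: L (options 10(W), 9(W), 6(W), 5(W) are all W)
n=14: W (go to 11, an L position)
n=15: W (go to 12, an L position)
n=16: W (go to 13, an L position)
n=17: W (go to 13, an L position)
n=18: W (go to 11, an L position)
n=19: W (go to 12, an L position)
n=20: W (go to 13, an L position)
n=21: W (go to 13, an L position)
From 21, the L positions reachable in one move are: 13.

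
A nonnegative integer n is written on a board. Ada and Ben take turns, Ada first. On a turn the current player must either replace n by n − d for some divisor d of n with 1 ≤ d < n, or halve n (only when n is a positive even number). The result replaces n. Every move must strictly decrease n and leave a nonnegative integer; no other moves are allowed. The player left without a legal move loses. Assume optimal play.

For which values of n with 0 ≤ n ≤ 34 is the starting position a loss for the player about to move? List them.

Label each position W (a win for the player to move) or L (a loss). A position with no legal move is L; any other position is W exactly when some move reaches an L, and L when every move reaches a W.
n=0: no move → L
n=1: no move → L
n=2: can move to 1, which is L ⇒ W
n=3: the only move is to 2(W), a W ⇒ L
n=4: can move to 3, which is L ⇒ W
n=5: the only move is to 4(W), a W ⇒ L
n=6: can move to 3, which is L ⇒ W
n=7: the only move is to 6(W), a W ⇒ L
n=8: can move to 7, which is L ⇒ W
n=9: moves to 6(W), 8(W); every one is W ⇒ L
n=10: can move to 5, which is L ⇒ W
n=11: the only move is to 10(W), a W ⇒ L
n=12: can move to 9, which is L ⇒ W
n=13: the only move is to 12(W), a W ⇒ L
n=14: can move to 7, which is L ⇒ W
n=15: moves to 10(W), 12(W), 14(W); every one is W ⇒ L
n=16: can move to 15, which is L ⇒ W
n=17: the only move is to 16(W), a W ⇒ L
n=18: can move to 9, which is L ⇒ W
n=19: the only move is to 18(W), a W ⇒ L
n=20: can move to 15, which is L ⇒ W
n=21: moves to 14(W), 18(W), 20(W); every one is W ⇒ L
n=22: can move to 11, which is L ⇒ W
n=23: the only move is to 22(W), a W ⇒ L
n=24: can move to 21, which is L ⇒ W
n=25: moves to 20(W), 24(W); every one is W ⇒ L
n=26: can move to 13, which is L ⇒ W
n=27: moves to 18(W), 24(W), 26(W); every one is W ⇒ L
n=28: can move to 21, which is L ⇒ W
n=29: the only move is to 28(W), a W ⇒ L
n=30: can move to 15, which is L ⇒ W
n=31: the only move is to 30(W), a W ⇒ L
n=32: can move to 31, which is L ⇒ W
n=33: moves to 22(W), 30(W), 32(W); every one is W ⇒ L
n=34: can move to 17, which is L ⇒ W
The losing starting values of n are exactly the entries labelled L in this table (18 of them).

0, 1, 3, 5, 7, 9, 11, 13, 15, 17, 19, 21, 23, 25, 27, 29, 31, 33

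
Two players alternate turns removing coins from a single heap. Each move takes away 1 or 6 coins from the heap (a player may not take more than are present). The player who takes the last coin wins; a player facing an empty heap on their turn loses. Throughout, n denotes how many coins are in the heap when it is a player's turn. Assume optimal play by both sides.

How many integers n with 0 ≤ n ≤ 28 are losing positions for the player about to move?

Classify positions by backward induction: terminal positions (no move available) are L. From any other position, the mover wins iff some move reaches an L.
n=0: no move → L
n=1: W (go to 0, an L position)
n=2: L (sole option 1(W) is W)
n=3: W (go to 2, an L position)
n=4: L (sole option 3(W) is W)
n=5: W (go to 4, an L position)
n=6: W (go to 0, an L position)
n=7: L (options 6(W), 1(W) are all W)
n=8: W (go to 7, an L position)
n=9: L (options 8(W), 3(W) are all W)
n=10: W (go to 9, an L position)
n=11: L (options 10(W), 5(W) are all W)
n=12: W (go to 11, an L position)
n=13: W (go to 7, an L position)
n=14: L (options 13(W), 8(W) are all W)
n=15: W (go to 14, an L position)
n=16: L (options 15(W), 10(W) are all W)
n=17: W (go to 16, an L position)
n=18: L (options 17(W), 12(W) are all W)
n=19: W (go to 18, an L position)
n=20: W (go to 14, an L position)
n=21: L (options 20(W), 15(W) are all W)
n=22: W (go to 21, an L position)
n=23: L (options 22(W), 17(W) are all W)
n=24: W (go to 23, an L position)
n=25: L (options 24(W), 19(W) are all W)
n=26: W (go to 25, an L position)
n=27: W (go to 21, an L position)
n=28: L (options 27(W), 22(W) are all W)
L entries with 0 ≤ n ≤ 28: n = 0, 2, 4, 7, 9, 11, 14, 16, 18, 21, 23, 25, 28; that makes 13.

13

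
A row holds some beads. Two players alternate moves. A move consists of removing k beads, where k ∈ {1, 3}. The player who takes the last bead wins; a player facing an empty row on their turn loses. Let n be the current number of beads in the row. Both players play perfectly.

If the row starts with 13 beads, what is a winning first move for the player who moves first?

Remove 1, leaving 12.

Positions with no move are L. A position that does have a move is losing for the player to move precisely when every available move leads to a winning position for the opponent. Fill in the labels:
n=0: no move → L
n=1: W (go to 0, an L position)
n=2: L (sole option 1(W) is W)
n=3: W (go to 2, an L position)
n=4: L (options 3(W), 1(W) are all W)
n=5: W (go to 4, an L position)
n=6: L (options 5(W), 3(W) are all W)
n=7: W (go to 6, an L position)
n=8: L (options 7(W), 5(W) are all W)
n=9: W (go to 8, an L position)
n=10: L (options 9(W), 7(W) are all W)
n=11: W (go to 10, an L position)
n=12: L (options 11(W), 9(W) are all W)
n=13: W (go to 12, an L position)
From 13, the L positions reachable in one move are: 12, 10. Any move reaching one of these is winning.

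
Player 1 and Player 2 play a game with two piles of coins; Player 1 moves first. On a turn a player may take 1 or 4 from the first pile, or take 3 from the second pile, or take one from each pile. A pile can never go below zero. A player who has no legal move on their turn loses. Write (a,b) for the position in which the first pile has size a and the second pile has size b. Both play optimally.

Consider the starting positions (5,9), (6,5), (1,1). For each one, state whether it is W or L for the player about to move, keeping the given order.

(5,9): W, (6,5): L, (1,1): W

Compute win/loss labels from the base case upward. A position with no move is L. Any other position is W if it can reach an L in one move, else L.
No move ever increases a pile, so every position that can arise here has a ≤ 6 and b ≤ 9; it is enough to label the cells with 0 ≤ a ≤ 6 and 0 ≤ b ≤ 9.
Every move lowers a or b (never raises either), so fill the grid row by row in increasing a, and left to right within a row: each cell's successors are then already labelled.
      b=0  b=1  b=2  b=3  b=4  b=5  b=6  b=7  b=8  b=9
a=0:    L    L    L    W    W    W    L    L    L    W
a=1:    W    W    W    W    L    L    W    W    W    W
a=2:    L    L    L    W    W    W    W    L    L    L
a=3:    W    W    W    W    L    L    L    W    W    W
a=4:    W    W    W    L    W    W    W    W    W    L
a=5:    L    L    L    W    W    W    L    L    L    W
a=6:    W    W    W    W    L    L    W    W    W    W
Cells with no legal move (terminal, hence L): (0,0), (0,1), (0,2).
The remaining L cells, each justified by listing all of its moves:
(0,6): L (sole option (0,3)(W) is W)
(0,7): L (sole option (0,4)(W) is W)
(0,8): L (sole option (0,5)(W) is W)
(1,4): L (options (0,4)(W), (1,1)(W), (0,3)(W) are all W)
(1,5): L (options (0,5)(W), (1,2)(W), (0,4)(W) are all W)
(2,0): L (sole option (1,0)(W) is W)
(2,1): L (options (1,1)(W), (1,0)(W) are all W)
(2,2): L (options (1,2)(W), (1,1)(W) are all W)
(2,7): L (options (1,7)(W), (2,4)(W), (1,6)(W) are all W)
(2,8): L (options (1,8)(W), (2,5)(W), (1,7)(W) are all W)
(2,9): L (options (1,9)(W), (2,6)(W), (1,8)(W) are all W)
(3,4): L (options (2,4)(W), (3,1)(W), (2,3)(W) are all W)
(3,5): L (options (2,5)(W), (3,2)(W), (2,4)(W) are all W)
(3,6): L (options (2,6)(W), (3,3)(W), (2,5)(W) are all W)
(4,3): L (options (3,3)(W), (0,3)(W), (4,0)(W), (3,2)(W) are all W)
(4,9): L (options (3,9)(W), (0,9)(W), (4,6)(W), (3,8)(W) are all W)
(5,0): L (options (4,0)(W), (1,0)(W) are all W)
(5,1): L (options (4,1)(W), (1,1)(W), (4,0)(W) are all W)
(5,2): L (options (4,2)(W), (1,2)(W), (4,1)(W) are all W)
(5,6): L (options (4,6)(W), (1,6)(W), (5,3)(W), (4,5)(W) are all W)
(5,7): L (options (4,7)(W), (1,7)(W), (5,4)(W), (4,6)(W) are all W)
(5,8): L (options (4,8)(W), (1,8)(W), (5,5)(W), (4,7)(W) are all W)
(6,4): L (options (5,4)(W), (2,4)(W), (6,1)(W), (5,3)(W) are all W)
(6,5): L (options (5,5)(W), (2,5)(W), (6,2)(W), (5,4)(W) are all W)
Every other cell has at least one move into one of the L cells above, so it is W.
(5,9): the move to (4,9) reaches an L cell, so W
(6,5): one of the L cells justified above, so L
(1,1): the move to (0,1) reaches an L cell, so W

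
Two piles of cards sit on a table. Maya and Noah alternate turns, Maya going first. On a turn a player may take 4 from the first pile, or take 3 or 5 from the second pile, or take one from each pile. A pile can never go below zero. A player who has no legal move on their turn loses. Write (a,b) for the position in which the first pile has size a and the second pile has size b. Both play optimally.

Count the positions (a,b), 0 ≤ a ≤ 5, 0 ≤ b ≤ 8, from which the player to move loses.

23

Work bottom-up. With no move the player to move loses. Otherwise the position is W if at least one move leads to an L position for the opponent, and L if every move leads to a W.
Every move lowers a or b (never raises either), so fill the grid row by row in increasing a, and left to right within a row: each cell's successors are then already labelled.
      b=0  b=1  b=2  b=3  b=4  b=5  b=6  b=7  b=8
a=0:    L    L    L    W    W    W    W    W    L
a=1:    L    W    W    W    L    W    L    W    L
a=2:    L    W    L    W    L    W    L    W    L
a=3:    L    W    L    W    L    W    L    W    L
a=4:    W    W    W    W    L    W    L    W    W
a=5:    W    L    L    L    W    W    W    W    W
Cells with no legal move (terminal, hence L): (0,0), (0,1), (0,2), (1,0), (2,0), (3,0).
The remaining L cells, each justified by listing all of its moves:
(0,8): only reaches (0,5)(W), (0,3)(W), all W → L
(1,4): only reaches (1,1)(W), (0,3)(W), all W → L
(1,6): only reaches (1,3)(W), (1,1)(W), (0,5)(W), all W → L
(1,8): only reaches (1,5)(W), (1,3)(W), (0,7)(W), all W → L
(2,2): only reaches (1,1)(W), which is W → L
(2,4): only reaches (2,1)(W), (1,3)(W), all W → L
(2,6): only reaches (2,3)(W), (2,1)(W), (1,5)(W), all W → L
(2,8): only reaches (2,5)(W), (2,3)(W), (1,7)(W), all W → L
(3,2): only reaches (2,1)(W), which is W → L
(3,4): only reaches (3,1)(W), (2,3)(W), all W → L
(3,6): only reaches (3,3)(W), (3,1)(W), (2,5)(W), all W → L
(3,8): only reaches (3,5)(W), (3,3)(W), (2,7)(W), all W → L
(4,4): only reaches (0,4)(W), (4,1)(W), (3,3)(W), all W → L
(4,6): only reaches (0,6)(W), (4,3)(W), (4,1)(W), (3,5)(W), all W → L
(5,1): only reaches (1,1)(W), (4,0)(W), all W → L
(5,2): only reaches (1,2)(W), (4,1)(W), all W → L
(5,3): only reaches (1,3)(W), (5,0)(W), (4,2)(W), all W → L
Every other cell has at least one move into one of the L cells above, so it is W.
L cells per row: a=0: 4, a=1: 4, a=2: 5, a=3: 5, a=4: 2, a=5: 3; total 23.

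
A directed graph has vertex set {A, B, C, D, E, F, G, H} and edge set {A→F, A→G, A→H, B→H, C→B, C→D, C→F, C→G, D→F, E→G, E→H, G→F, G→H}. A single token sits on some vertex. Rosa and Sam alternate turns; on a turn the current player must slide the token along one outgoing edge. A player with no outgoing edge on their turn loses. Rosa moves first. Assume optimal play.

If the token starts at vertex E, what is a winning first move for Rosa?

Move to H.

Classify positions by backward induction: terminal positions (no move available) are L. From any other position, the mover wins iff some move reaches an L.
Every edge goes from a vertex to one that appears earlier in the order H, F, G, A, B, E, D, C, so processing vertices in that order labels each vertex after all of its successors.
H: no outgoing edge → L
F: no outgoing edge → L
G: reaches L-position F → W
A: reaches L-position F → W
B: reaches L-position H → W
E: reaches L-position H → W
D: reaches L-position F → W
C: reaches L-position F → W
From E, the L positions reachable in one move are: H.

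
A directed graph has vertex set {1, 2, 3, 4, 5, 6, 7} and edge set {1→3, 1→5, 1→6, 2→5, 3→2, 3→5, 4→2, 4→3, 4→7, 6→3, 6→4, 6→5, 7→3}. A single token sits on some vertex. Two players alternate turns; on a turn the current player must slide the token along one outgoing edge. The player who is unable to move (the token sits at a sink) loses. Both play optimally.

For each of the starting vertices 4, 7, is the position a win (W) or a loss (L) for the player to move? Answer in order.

4: W, 7: L

Classify positions by backward induction: terminal positions (no move available) are L. From any other position, the mover wins iff some move reaches an L.
Every edge goes from a vertex to one that appears earlier in the order 5, 2, 3, 7, 4, 6, 1, so processing vertices in that order labels each vertex after all of its successors.
5: no outgoing edge → L
2: can move to 5, which is L ⇒ W
3: can move to 5, which is L ⇒ W
7: the only move is to 3(W), a W ⇒ L
4: can move to 7, which is L ⇒ W
6: can move to 5, which is L ⇒ W
1: can move to 5, which is L ⇒ W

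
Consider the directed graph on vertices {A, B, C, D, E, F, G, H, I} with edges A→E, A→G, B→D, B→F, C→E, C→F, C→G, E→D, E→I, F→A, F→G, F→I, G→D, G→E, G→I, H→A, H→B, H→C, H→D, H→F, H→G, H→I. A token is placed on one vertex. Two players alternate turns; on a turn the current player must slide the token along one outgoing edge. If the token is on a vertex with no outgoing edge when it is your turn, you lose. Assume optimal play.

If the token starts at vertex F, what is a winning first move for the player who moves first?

Classify positions by backward induction: terminal positions (no move available) are L. From any other position, the mover wins iff some move reaches an L.
Every edge goes from a vertex to one that appears earlier in the order D, I, E, G, A, F, B, C, H, so processing vertices in that order labels each vertex after all of its successors.
D: no outgoing edge → L
I: no outgoing edge → L
E: can move to I, which is L ⇒ W
G: can move to I, which is L ⇒ W
A: moves to G(W), E(W); every one is W ⇒ L
F: can move to A, which is L ⇒ W
B: can move to D, which is L ⇒ W
C: moves to F(W), G(W), E(W); every one is W ⇒ L
H: can move to C, which is L ⇒ W
From F, the L positions reachable in one move are: A, I. Any move reaching one of these is winning.

Move to A.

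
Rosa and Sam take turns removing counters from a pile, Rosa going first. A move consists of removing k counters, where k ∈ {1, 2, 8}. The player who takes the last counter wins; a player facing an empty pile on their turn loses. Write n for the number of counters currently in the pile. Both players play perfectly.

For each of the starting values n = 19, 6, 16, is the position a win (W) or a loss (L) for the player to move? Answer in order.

Compute win/loss labels from the base case upward. A position with no move is L. Any other position is W if it can reach an L in one move, else L.
n=0: no move → L
n=1: can move to 0, which is L ⇒ W
n=2: can move to 0, which is L ⇒ W
n=3: moves to 2(W), 1(W); every one is W ⇒ L
n=4: can move to 3, which is L ⇒ W
n=5: can move to 3, which is L ⇒ W
n=6: moves to 5(W), 4(W); every one is W ⇒ L
n=7: can move to 6, which is L ⇒ W
n=8: can move to 6, which is L ⇒ W
n=9: moves to 8(W), 7(W), 1(W); every one is W ⇒ L
n=10: can move to 9, which is L ⇒ W
n=11: can move to 9, which is L ⇒ W
n=12: moves to 11(W), 10(W), 4(W); every one is W ⇒ L
n=13: can move to 12, which is L ⇒ W
n=14: can move to 12, which is L ⇒ W
n=15: moves to 14(W), 13(W), 7(W); every one is W ⇒ L
n=16: can move to 15, which is L ⇒ W
n=17: can move to 15, which is L ⇒ W
n=18: moves to 17(W), 16(W), 10(W); every one is W ⇒ L
n=19: can move to 18, which is L ⇒ W

19: W, 6: L, 16: W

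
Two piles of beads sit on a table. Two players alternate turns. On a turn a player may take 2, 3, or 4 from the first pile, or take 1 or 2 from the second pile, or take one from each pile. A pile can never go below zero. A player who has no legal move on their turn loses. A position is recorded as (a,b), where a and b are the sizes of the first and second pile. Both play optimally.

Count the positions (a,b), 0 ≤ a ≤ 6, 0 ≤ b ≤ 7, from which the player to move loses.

Compute win/loss labels from the base case upward. A position with no move is L. Any other position is W if it can reach an L in one move, else L.
Every move lowers a or b (never raises either), so fill the grid row by row in increasing a, and left to right within a row: each cell's successors are then already labelled.
      b=0  b=1  b=2  b=3  b=4  b=5  b=6  b=7
a=0:    L    W    W    L    W    W    L    W
a=1:    L    W    W    L    W    W    L    W
a=2:    W    W    L    W    W    L    W    W
a=3:    W    L    W    W    L    W    W    L
a=4:    W    L    W    W    L    W    W    L
a=5:    W    W    W    W    W    W    W    W
a=6:    L    W    W    L    W    W    L    W
Cells with no legal move (terminal, hence L): (0,0), (1,0).
The remaining L cells, each justified by listing all of its moves:
(0,3): L (options (0,2)(W), (0,1)(W) are all W)
(0,6): L (options (0,5)(W), (0,4)(W) are all W)
(1,3): L (options (1,2)(W), (1,1)(W), (0,2)(W) are all W)
(1,6): L (options (1,5)(W), (1,4)(W), (0,5)(W) are all W)
(2,2): L (options (0,2)(W), (2,1)(W), (2,0)(W), (1,1)(W) are all W)
(2,5): L (options (0,5)(W), (2,4)(W), (2,3)(W), (1,4)(W) are all W)
(3,1): L (options (1,1)(W), (0,1)(W), (3,0)(W), (2,0)(W) are all W)
(3,4): L (options (1,4)(W), (0,4)(W), (3,3)(W), (3,2)(W), (2,3)(W) are all W)
(3,7): L (options (1,7)(W), (0,7)(W), (3,6)(W), (3,5)(W), (2,6)(W) are all W)
(4,1): L (options (2,1)(W), (1,1)(W), (0,1)(W), (4,0)(W), (3,0)(W) are all W)
(4,4): L (options (2,4)(W), (1,4)(W), (0,4)(W), (4,3)(W), (4,2)(W), (3,3)(W) are all W)
(4,7): L (options (2,7)(W), (1,7)(W), (0,7)(W), (4,6)(W), (4,5)(W), (3,6)(W) are all W)
(6,0): L (options (4,0)(W), (3,0)(W), (2,0)(W) are all W)
(6,3): L (options (4,3)(W), (3,3)(W), (2,3)(W), (6,2)(W), (6,1)(W), (5,2)(W) are all W)
(6,6): L (options (4,6)(W), (3,6)(W), (2,6)(W), (6,5)(W), (6,4)(W), (5,5)(W) are all W)
Every other cell has at least one move into one of the L cells above, so it is W.
L cells per row: a=0: 3, a=1: 3, a=2: 2, a=3: 3, a=4: 3, a=5: 0, a=6: 3; total 17.

17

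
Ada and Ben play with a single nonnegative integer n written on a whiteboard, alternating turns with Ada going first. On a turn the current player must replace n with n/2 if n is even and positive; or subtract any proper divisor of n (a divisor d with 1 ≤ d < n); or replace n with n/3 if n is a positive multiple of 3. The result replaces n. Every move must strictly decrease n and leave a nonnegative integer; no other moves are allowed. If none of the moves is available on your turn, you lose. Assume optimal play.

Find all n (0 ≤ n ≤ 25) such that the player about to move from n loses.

0, 1, 4, 7, 9, 11, 13, 15, 17, 19, 23, 25

Build the W/L table. Terminal = L. A non-terminal position is W if it has a move to some L; otherwise it is L.
n=0: no move → L
n=1: no move → L
n=2: →1(L), so W
n=3: →1(L), so W
n=4: →2(W), 3(W) — all W, so L
n=5: →4(L), so W
n=6: →4(L), so W
n=7: →6(W) only, which is W, so L
n=8: →4(L), so W
n=9: →3(W), 6(W), 8(W) — all W, so L
n=10: →9(L), so W
n=11: →10(W) only, which is W, so L
n=12: →4(L), so W
n=13: →12(W) only, which is W, so L
n=14: →7(L), so W
n=15: →5(W), 10(W), 12(W), 14(W) — all W, so L
n=16: →15(L), so W
n=17: →16(W) only, which is W, so L
n=18: →9(L), so W
n=19: →18(W) only, which is W, so L
n=20: →15(L), so W
n=21: →7(L), so W
n=22: →11(L), so W
n=23: →22(W) only, which is W, so L
n=24: →23(L), so W
n=25: →20(W), 24(W) — all W, so L
Reading off the rows marked L gives the requested list; there are 12 such values of n.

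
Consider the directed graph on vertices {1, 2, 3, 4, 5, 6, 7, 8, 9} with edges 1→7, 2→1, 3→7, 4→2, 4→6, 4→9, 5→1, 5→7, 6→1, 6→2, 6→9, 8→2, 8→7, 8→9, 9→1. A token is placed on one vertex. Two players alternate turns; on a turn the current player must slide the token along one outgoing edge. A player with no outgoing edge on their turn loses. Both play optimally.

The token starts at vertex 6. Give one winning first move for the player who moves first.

Classify positions by backward induction: terminal positions (no move available) are L. From any other position, the mover wins iff some move reaches an L.
Every edge goes from a vertex to one that appears earlier in the order 7, 1, 9, 2, 6, 8, 5, 4, 3, so processing vertices in that order labels each vertex after all of its successors.
7: no outgoing edge → L
1: reaches L-position 7 → W
9: only reaches 1(W), which is W → L
2: only reaches 1(W), which is W → L
6: reaches L-position 2 → W
8: reaches L-position 2 → W
5: reaches L-position 7 → W
4: reaches L-position 2 → W
3: reaches L-position 7 → W
From 6, the L positions reachable in one move are: 2, 9. Any move reaching one of these is winning.

Move to 2.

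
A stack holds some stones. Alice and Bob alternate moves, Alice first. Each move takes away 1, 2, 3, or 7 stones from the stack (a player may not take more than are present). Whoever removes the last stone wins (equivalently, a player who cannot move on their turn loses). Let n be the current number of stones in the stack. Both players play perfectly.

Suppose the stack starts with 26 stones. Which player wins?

Work bottom-up. With no move the player to move loses. Otherwise the position is W if at least one move leads to an L position for the opponent, and L if every move leads to a W.
n=0: no move → L
n=1: →0(L), so W
n=2: →0(L), so W
n=3: →0(L), so W
n=4: →3(W), 2(W), 1(W) — all W, so L
n=5: →4(L), so W
n=6: →4(L), so W
n=7: →4(L), so W
n=8: →7(W), 6(W), 5(W), 1(W) — all W, so L
n=9: →8(L), so W
n=10: →8(L), so W
n=11: →8(L), so W
n=12: →11(W), 10(W), 9(W), 5(W) — all W, so L
n=13: →12(L), so W
n=14: →12(L), so W
n=15: →12(L), so W
n=16: →15(W), 14(W), 13(W), 9(W) — all W, so L
n=17: →16(L), so W
n=18: →16(L), so W
n=19: →16(L), so W
n=20: →19(W), 18(W), 17(W), 13(W) — all W, so L
n=21: →20(L), so W
n=22: →20(L), so W
n=23: →20(L), so W
n=24: →23(W), 22(W), 21(W), 17(W) — all W, so L
n=25: →24(L), so W
n=26: →24(L), so W
The starting position 26 is W: Alice should remove 2, leaving 24, handing over an L position.

Alice wins.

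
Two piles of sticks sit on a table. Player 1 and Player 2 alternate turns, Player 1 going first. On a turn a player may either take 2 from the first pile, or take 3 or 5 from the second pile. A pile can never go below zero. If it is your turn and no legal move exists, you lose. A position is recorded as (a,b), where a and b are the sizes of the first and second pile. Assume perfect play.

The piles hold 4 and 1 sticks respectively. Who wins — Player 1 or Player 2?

Classify positions by backward induction: terminal positions (no move available) are L. From any other position, the mover wins iff some move reaches an L.
No move ever increases a pile, so every position that can arise here has a ≤ 4 and b ≤ 1; it is enough to label the cells with 0 ≤ a ≤ 4 and 0 ≤ b ≤ 1.
Every move lowers a or b (never raises either), so fill the grid row by row in increasing a, and left to right within a row: each cell's successors are then already labelled.
      b=0  b=1
a=0:    L    L
a=1:    L    L
a=2:    W    W
a=3:    W    W
a=4:    L    L
Cells with no legal move (terminal, hence L): (0,0), (0,1), (1,0), (1,1).
The remaining L cells, each justified by listing all of its moves:
(4,0): the only move is to (2,0)(W), a W ⇒ L
(4,1): the only move is to (2,1)(W), a W ⇒ L
Every other cell has at least one move into one of the L cells above, so it is W.
Every move from (4,1) reaches a W position, so the mover loses.

Player 2 wins.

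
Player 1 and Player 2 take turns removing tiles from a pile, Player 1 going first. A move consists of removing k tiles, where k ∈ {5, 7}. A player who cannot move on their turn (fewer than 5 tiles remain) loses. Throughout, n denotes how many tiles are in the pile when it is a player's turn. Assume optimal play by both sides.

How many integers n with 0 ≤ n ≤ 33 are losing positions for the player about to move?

Use the standard recursion: the mover loses at a terminal position; elsewhere, the mover wins exactly when some move hands the opponent an L position.
n=0: no move → L
n=1: no move → L
n=2: no move → L
n=3: no move → L
n=4: no move → L
n=5: reaches L-position 0 → W
n=6: reaches L-position 1 → W
n=7: reaches L-position 2 → W
n=8: reaches L-position 3 → W
n=9: reaches L-position 4 → W
n=10: reaches L-position 3 → W
n=11: reaches L-position 4 → W
n=12: only reaches 7(W), 5(W), all W → L
n=13: only reaches 8(W), 6(W), all W → L
n=14: only reaches 9(W), 7(W), all W → L
n=15: only reaches 10(W), 8(W), all W → L
n=16: only reaches 11(W), 9(W), all W → L
n=17: reaches L-position 12 → W
n=18: reaches L-position 13 → W
n=19: reaches L-position 14 → W
n=20: reaches L-position 15 → W
n=21: reaches L-position 16 → W
n=22: reaches L-position 15 → W
n=23: reaches L-position 16 → W
n=24: only reaches 19(W), 17(W), all W → L
n=25: only reaches 20(W), 18(W), all W → L
n=26: only reaches 21(W), 19(W), all W → L
n=27: only reaches 22(W), 20(W), all W → L
n=28: only reaches 23(W), 21(W), all W → L
n=29: reaches L-position 24 → W
n=30: reaches L-position 25 → W
n=31: reaches L-position 26 → W
n=32: reaches L-position 27 → W
n=33: reaches L-position 28 → W
L entries with 0 ≤ n ≤ 33: n = 0, 1, 2, 3, 4, 12, 13, 14, 15, 16, 24, 25, 26, 27, 28; that makes 15.

15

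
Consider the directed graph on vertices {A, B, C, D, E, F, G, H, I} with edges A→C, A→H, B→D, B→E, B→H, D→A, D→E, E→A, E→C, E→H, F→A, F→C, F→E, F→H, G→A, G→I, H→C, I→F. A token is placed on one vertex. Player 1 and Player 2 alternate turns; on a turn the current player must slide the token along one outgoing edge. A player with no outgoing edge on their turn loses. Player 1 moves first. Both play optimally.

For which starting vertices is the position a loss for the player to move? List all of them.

C, D, I

Label each position W (a win for the player to move) or L (a loss). A position with no legal move is L; any other position is W exactly when some move reaches an L, and L when every move reaches a W.
Every edge goes from a vertex to one that appears earlier in the order C, H, A, E, D, F, I, B, G, so processing vertices in that order labels each vertex after all of its successors.
C: no outgoing edge → L
H: reaches L-position C → W
A: reaches L-position C → W
E: reaches L-position C → W
D: only reaches E(W), A(W), all W → L
F: reaches L-position C → W
I: only reaches F(W), which is W → L
B: reaches L-position D → W
G: reaches L-position I → W
Reading off the rows marked L gives the requested list; there are 3 such vertices.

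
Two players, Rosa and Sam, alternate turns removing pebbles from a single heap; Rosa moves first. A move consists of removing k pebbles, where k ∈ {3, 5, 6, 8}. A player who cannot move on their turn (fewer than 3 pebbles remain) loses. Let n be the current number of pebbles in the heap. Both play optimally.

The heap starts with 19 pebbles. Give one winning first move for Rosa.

Remove 6, leaving 13.

Positions with no move are L. A position that does have a move is losing for the player to move precisely when every available move leads to a winning position for the opponent. Fill in the labels:
n=0: no move → L
n=1: no move → L
n=2: no move → L
n=3: can move to 0, which is L ⇒ W
n=4: can move to 1, which is L ⇒ W
n=5: can move to 2, which is L ⇒ W
n=6: can move to 1, which is L ⇒ W
n=7: can move to 2, which is L ⇒ W
n=8: can move to 2, which is L ⇒ W
n=9: can move to 1, which is L ⇒ W
n=10: can move to 2, which is L ⇒ W
n=11: moves to 8(W), 6(W), 5(W), 3(W); every one is W ⇒ L
n=12: moves to 9(W), 7(W), 6(W), 4(W); every one is W ⇒ L
n=13: moves to 10(W), 8(W), 7(W), 5(W); every one is W ⇒ L
n=14: can move to 11, which is L ⇒ W
n=15: can move to 12, which is L ⇒ W
n=16: can move to 13, which is L ⇒ W
n=17: can move to 12, which is L ⇒ W
n=18: can move to 13, which is L ⇒ W
n=19: can move to 13, which is L ⇒ W
From 19, the L positions reachable in one move are: 13, 11. Any move reaching one of these is winning.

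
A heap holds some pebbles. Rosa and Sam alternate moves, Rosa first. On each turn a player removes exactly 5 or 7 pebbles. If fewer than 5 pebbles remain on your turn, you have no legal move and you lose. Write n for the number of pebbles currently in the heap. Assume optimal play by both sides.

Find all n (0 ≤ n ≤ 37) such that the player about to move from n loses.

Build the W/L table. Terminal = L. A non-terminal position is W if it has a move to some L; otherwise it is L.
n=0: no move → L
n=1: no move → L
n=2: no move → L
n=3: no move → L
n=4: no move → L
n=5: →0(L), so W
n=6: →1(L), so W
n=7: →2(L), so W
n=8: →3(L), so W
n=9: →4(L), so W
n=10: →3(L), so W
n=11: →4(L), so W
n=12: →7(W), 5(W) — all W, so L
n=13: →8(W), 6(W) — all W, so L
n=14: →9(W), 7(W) — all W, so L
n=15: →10(W), 8(W) — all W, so L
n=16: →11(W), 9(W) — all W, so L
n=17: →12(L), so W
n=18: →13(L), so W
n=19: →14(L), so W
n=20: →15(L), so W
n=21: →16(L), so W
n=22: →15(L), so W
n=23: →16(L), so W
n=24: →19(W), 17(W) — all W, so L
n=25: →20(W), 18(W) — all W, so L
n=26: →21(W), 19(W) — all W, so L
n=27: →22(W), 20(W) — all W, so L
n=28: →23(W), 21(W) — all W, so L
n=29: →24(L), so W
n=30: →25(L), so W
n=31: →26(L), so W
n=32: →27(L), so W
n=33: →28(L), so W
n=34: →27(L), so W
n=35: →28(L), so W
n=36: →31(W), 29(W) — all W, so L
n=37: →32(W), 30(W) — all W, so L
The losing starting values of n are exactly the entries labelled L in this table (17 of them).

0, 1, 2, 3, 4, 12, 13, 14, 15, 16, 24, 25, 26, 27, 28, 36, 37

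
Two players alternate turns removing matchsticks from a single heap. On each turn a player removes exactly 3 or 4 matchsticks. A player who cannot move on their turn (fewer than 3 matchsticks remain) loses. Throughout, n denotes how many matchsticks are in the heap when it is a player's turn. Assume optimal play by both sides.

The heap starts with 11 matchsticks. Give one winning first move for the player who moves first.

Label each position W (a win for the player to move) or L (a loss). A position with no legal move is L; any other position is W exactly when some move reaches an L, and L when every move reaches a W.
n=0: no move → L
n=1: no move → L
n=2: no move → L
n=3: can move to 0, which is L ⇒ W
n=4: can move to 1, which is L ⇒ W
n=5: can move to 2, which is L ⇒ W
n=6: can move to 2, which is L ⇒ W
n=7: moves to 4(W), 3(W); every one is W ⇒ L
n=8: moves to 5(W), 4(W); every one is W ⇒ L
n=9: moves to 6(W), 5(W); every one is W ⇒ L
n=10: can move to 7, which is L ⇒ W
n=11: can move to 8, which is L ⇒ W
From 11, the L positions reachable in one move are: 8, 7. Any move reaching one of these is winning.

Remove 3, leaving 8.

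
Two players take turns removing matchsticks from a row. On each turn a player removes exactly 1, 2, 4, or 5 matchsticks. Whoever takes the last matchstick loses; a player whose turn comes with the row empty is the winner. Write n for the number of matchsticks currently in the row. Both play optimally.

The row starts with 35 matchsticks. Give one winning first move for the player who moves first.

Positions with no move are W. A position that does have a move is losing for the player to move precisely when every available move leads to a winning position for the opponent. Fill in the labels:
n=0: no move; the opponent has just taken the last matchstick and therefore loses → W
n=1: →0(W) only, which is W, so L
n=2: →1(L), so W
n=3: →1(L), so W
n=4: →3(W), 2(W), 0(W) — all W, so L
n=5: →4(L), so W
n=6: →4(L), so W
n=7: →6(W), 5(W), 3(W), 2(W) — all W, so L
n=8: →7(L), so W
n=9: →7(L), so W
n=10: →9(W), 8(W), 6(W), 5(W) — all W, so L
n=11: →10(L), so W
n=12: →10(L), so W
n=13: →12(W), 11(W), 9(W), 8(W) — all W, so L
n=14: →13(L), so W
n=15: →13(L), so W
n=16: →15(W), 14(W), 12(W), 11(W) — all W, so L
n=17: →16(L), so W
n=18: →16(L), so W
n=19: →18(W), 17(W), 15(W), 14(W) — all W, so L
n=20: →19(L), so W
n=21: →19(L), so W
n=22: →21(W), 20(W), 18(W), 17(W) — all W, so L
n=23: →22(L), so W
n=24: →22(L), so W
n=25: →24(W), 23(W), 21(W), 20(W) — all W, so L
n=26: →25(L), so W
n=27: →25(L), so W
n=28: →27(W), 26(W), 24(W), 23(W) — all W, so L
n=29: →28(L), so W
n=30: →28(L), so W
n=31: →30(W), 29(W), 27(W), 26(W) — all W, so L
n=32: →31(L), so W
n=33: →31(L), so W
n=34: →33(W), 32(W), 30(W), 29(W) — all W, so L
n=35: →34(L), so W
From 35, the L positions reachable in one move are: 34, 31. Any move reaching one of these is winning.

Remove 1, leaving 34.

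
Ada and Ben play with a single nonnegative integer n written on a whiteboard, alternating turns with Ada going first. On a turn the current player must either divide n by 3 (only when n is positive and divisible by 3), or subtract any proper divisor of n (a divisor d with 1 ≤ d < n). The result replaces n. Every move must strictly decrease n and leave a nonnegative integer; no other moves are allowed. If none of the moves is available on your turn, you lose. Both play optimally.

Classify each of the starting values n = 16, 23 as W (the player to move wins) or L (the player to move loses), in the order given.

Classify positions by backward induction: terminal positions (no move available) are L. From any other position, the mover wins iff some move reaches an L.
n=0: no move → L
n=1: no move → L
n=2: W (go to 1, an L position)
n=3: W (go to 1, an L position)
n=4: L (options 2(W), 3(W) are all W)
n=5: W (go to 4, an L position)
n=6: W (go to 4, an L position)
n=7: L (sole option 6(W) is W)
n=8: W (go to 4, an L position)
n=9: L (options 3(W), 6(W), 8(W) are all W)
n=10: W (go to 9, an L position)
n=11: L (sole option 10(W) is W)
n=12: W (go to 4, an L position)
n=13: L (sole option 12(W) is W)
n=14: W (go to 7, an L position)
n=15: L (options 5(W), 10(W), 12(W), 14(W) are all W)
n=16: W (go to 15, an L position)
n=17: L (sole option 16(W) is W)
n=18: W (go to 9, an L position)
n=19: L (sole option 18(W) is W)
n=20: W (go to 15, an L position)
n=21: W (go to 7, an L position)
n=22: W (go to 11, an L position)
n=23: L (sole option 22(W) is W)

16: W, 23: L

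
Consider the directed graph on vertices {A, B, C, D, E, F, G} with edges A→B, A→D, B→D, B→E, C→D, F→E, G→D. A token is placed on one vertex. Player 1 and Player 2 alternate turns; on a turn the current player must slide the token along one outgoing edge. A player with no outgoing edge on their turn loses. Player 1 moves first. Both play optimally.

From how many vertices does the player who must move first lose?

Use the standard recursion: the mover loses at a terminal position; elsewhere, the mover wins exactly when some move hands the opponent an L position.
Every edge goes from a vertex to one that appears earlier in the order E, D, B, G, A, F, C, so processing vertices in that order labels each vertex after all of its successors.
E: no outgoing edge → L
D: no outgoing edge → L
B: reaches L-position D → W
G: reaches L-position D → W
A: reaches L-position D → W
F: reaches L-position E → W
C: reaches L-position D → W
The L vertices are D, E; that is 2 in all.

2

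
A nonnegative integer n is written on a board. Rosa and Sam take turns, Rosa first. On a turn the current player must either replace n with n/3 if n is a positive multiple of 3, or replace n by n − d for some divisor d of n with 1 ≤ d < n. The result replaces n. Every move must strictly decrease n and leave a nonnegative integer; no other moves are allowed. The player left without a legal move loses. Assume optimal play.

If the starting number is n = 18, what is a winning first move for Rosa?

Move to 9.

Positions with no move are L. A position that does have a move is losing for the player to move precisely when every available move leads to a winning position for the opponent. Fill in the labels:
n=0: no move → L
n=1: no move → L
n=2: reaches L-position 1 → W
n=3: reaches L-position 1 → W
n=4: only reaches 2(W), 3(W), all W → L
n=5: reaches L-position 4 → W
n=6: reaches L-position 4 → W
n=7: only reaches 6(W), which is W → L
n=8: reaches L-position 4 → W
n=9: only reaches 3(W), 6(W), 8(W), all W → L
n=10: reaches L-position 9 → W
n=11: only reaches 10(W), which is W → L
n=12: reaches L-position 4 → W
n=13: only reaches 12(W), which is W → L
n=14: reaches L-position 7 → W
n=15: only reaches 5(W), 10(W), 12(W), 14(W), all W → L
n=16: reaches L-position 15 → W
n=17: only reaches 16(W), which is W → L
n=18: reaches L-position 9 → W
From 18, the L positions reachable in one move are: 9, 15, 17. Any move reaching one of these is winning.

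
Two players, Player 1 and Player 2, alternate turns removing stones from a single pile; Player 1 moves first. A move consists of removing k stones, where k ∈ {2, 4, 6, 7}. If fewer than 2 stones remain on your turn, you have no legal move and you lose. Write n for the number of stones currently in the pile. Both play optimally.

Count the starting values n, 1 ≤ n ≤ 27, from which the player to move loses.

6

Build the W/L table. Terminal = L. A non-terminal position is W if it has a move to some L; otherwise it is L.
n=0: no move → L
n=1: no move → L
n=2: →0(L), so W
n=3: →1(L), so W
n=4: →0(L), so W
n=5: →1(L), so W
n=6: →0(L), so W
n=7: →1(L), so W
n=8: →1(L), so W
n=9: →7(W), 5(W), 3(W), 2(W) — all W, so L
n=10: →8(W), 6(W), 4(W), 3(W) — all W, so L
n=11: →9(L), so W
n=12: →10(L), so W
n=13: →9(L), so W
n=14: →10(L), so W
n=15: →9(L), so W
n=16: →10(L), so W
n=17: →10(L), so W
n=18: →16(W), 14(W), 12(W), 11(W) — all W, so L
n=19: →17(W), 15(W), 13(W), 12(W) — all W, so L
n=20: →18(L), so W
n=21: →19(L), so W
n=22: →18(L), so W
n=23: →19(L), so W
n=24: →18(L), so W
n=25: →19(L), so W
n=26: →19(L), so W
n=27: →25(W), 23(W), 21(W), 20(W) — all W, so L
L entries with 1 ≤ n ≤ 27 (n=0 is outside the asked range and is not counted): n = 1, 9, 10, 18, 19, 27; that makes 6.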